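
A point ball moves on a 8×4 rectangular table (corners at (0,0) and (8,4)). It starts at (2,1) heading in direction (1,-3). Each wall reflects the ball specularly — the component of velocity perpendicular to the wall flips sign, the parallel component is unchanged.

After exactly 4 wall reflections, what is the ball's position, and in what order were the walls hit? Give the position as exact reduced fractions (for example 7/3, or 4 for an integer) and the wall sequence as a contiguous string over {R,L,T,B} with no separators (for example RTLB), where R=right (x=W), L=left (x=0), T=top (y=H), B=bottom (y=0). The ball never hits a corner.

Final position: (19/3,4)
Wall sequence: BTBT

1. t=1/3 → B at (7/3,0); v=(1,3)
2. t=4/3 → T at (11/3,4); v=(1,-3)
3. t=4/3 → B at (5,0); v=(1,3)
4. t=4/3 → T at (19/3,4); v=(1,-3)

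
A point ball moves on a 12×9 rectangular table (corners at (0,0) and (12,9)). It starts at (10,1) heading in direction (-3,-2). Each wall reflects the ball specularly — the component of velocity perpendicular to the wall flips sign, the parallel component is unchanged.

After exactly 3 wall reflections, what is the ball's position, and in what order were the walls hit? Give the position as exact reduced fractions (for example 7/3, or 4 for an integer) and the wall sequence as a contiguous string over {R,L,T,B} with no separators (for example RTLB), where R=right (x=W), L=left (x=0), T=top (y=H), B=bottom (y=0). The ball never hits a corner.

1. t=1/2 → B at (17/2,0); v=(-3,2)
2. t=17/6 → L at (0,17/3); v=(3,2)
3. t=5/3 → T at (5,9); v=(3,-2)

Final position: (5,9)
Wall sequence: BLT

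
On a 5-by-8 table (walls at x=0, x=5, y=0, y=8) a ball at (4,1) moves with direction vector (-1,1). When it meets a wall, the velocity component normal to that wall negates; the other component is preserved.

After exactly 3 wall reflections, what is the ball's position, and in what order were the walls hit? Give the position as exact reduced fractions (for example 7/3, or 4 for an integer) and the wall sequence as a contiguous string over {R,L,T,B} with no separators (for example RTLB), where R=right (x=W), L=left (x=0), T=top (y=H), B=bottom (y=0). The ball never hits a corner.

1. t=4 → L at (0,5); v=(1,1)
2. t=3 → T at (3,8); v=(1,-1)
3. t=2 → R at (5,6); v=(-1,-1)

Final position: (5,6)
Wall sequence: LTR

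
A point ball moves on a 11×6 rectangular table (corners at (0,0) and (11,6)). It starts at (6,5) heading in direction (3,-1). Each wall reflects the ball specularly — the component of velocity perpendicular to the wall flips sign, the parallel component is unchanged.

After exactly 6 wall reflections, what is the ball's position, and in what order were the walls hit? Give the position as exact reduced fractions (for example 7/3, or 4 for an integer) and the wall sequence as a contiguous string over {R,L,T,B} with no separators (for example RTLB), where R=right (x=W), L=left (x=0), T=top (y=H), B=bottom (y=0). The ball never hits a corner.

1. t=5/3 → R at (11,10/3); v=(-3,-1)
2. t=10/3 → B at (1,0); v=(-3,1)
3. t=1/3 → L at (0,1/3); v=(3,1)
4. t=11/3 → R at (11,4); v=(-3,1)
5. t=2 → T at (5,6); v=(-3,-1)
6. t=5/3 → L at (0,13/3); v=(3,-1)

Final position: (0,13/3)
Wall sequence: RBLRTL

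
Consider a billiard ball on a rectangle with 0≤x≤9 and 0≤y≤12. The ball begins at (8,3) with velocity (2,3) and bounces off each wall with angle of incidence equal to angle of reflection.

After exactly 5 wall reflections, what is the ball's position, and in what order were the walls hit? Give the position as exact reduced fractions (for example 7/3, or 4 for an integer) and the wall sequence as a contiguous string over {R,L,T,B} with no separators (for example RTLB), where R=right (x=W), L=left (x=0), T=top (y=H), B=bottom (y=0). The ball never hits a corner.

Final position: (9,15/2)
Wall sequence: RTLBR

1. t=1/2 → R at (9,9/2); v=(-2,3)
2. t=5/2 → T at (4,12); v=(-2,-3)
3. t=2 → L at (0,6); v=(2,-3)
4. t=2 → B at (4,0); v=(2,3)
5. t=5/2 → R at (9,15/2); v=(-2,3)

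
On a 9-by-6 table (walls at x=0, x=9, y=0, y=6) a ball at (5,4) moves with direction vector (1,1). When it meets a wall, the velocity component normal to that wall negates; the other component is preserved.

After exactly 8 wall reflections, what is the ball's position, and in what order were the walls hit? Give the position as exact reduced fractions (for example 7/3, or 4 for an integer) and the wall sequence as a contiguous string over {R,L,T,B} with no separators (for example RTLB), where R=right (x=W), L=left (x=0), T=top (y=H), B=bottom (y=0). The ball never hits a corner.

Final position: (5,6)
Wall sequence: TRBLTBRT

1. t=2 → T at (7,6); v=(1,-1)
2. t=2 → R at (9,4); v=(-1,-1)
3. t=4 → B at (5,0); v=(-1,1)
4. t=5 → L at (0,5); v=(1,1)
5. t=1 → T at (1,6); v=(1,-1)
6. t=6 → B at (7,0); v=(1,1)
7. t=2 → R at (9,2); v=(-1,1)
8. t=4 → T at (5,6); v=(-1,-1)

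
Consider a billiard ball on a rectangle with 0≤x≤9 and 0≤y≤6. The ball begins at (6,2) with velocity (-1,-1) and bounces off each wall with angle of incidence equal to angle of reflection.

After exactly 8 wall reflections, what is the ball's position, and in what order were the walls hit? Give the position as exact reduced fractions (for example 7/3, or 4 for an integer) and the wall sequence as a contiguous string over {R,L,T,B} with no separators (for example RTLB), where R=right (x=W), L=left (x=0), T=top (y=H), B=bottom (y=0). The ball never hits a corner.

1. t=2 → B at (4,0); v=(-1,1)
2. t=4 → L at (0,4); v=(1,1)
3. t=2 → T at (2,6); v=(1,-1)
4. t=6 → B at (8,0); v=(1,1)
5. t=1 → R at (9,1); v=(-1,1)
6. t=5 → T at (4,6); v=(-1,-1)
7. t=4 → L at (0,2); v=(1,-1)
8. t=2 → B at (2,0); v=(1,1)

Final position: (2,0)
Wall sequence: BLTBRTLB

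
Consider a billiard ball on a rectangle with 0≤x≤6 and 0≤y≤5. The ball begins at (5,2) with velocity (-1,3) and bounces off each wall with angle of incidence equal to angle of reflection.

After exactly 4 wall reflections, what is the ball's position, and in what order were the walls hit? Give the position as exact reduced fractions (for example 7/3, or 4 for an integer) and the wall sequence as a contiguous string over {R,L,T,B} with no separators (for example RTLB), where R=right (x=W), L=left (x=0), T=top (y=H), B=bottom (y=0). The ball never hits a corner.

Final position: (0,3)
Wall sequence: TBTL

1. t=1 → T at (4,5); v=(-1,-3)
2. t=5/3 → B at (7/3,0); v=(-1,3)
3. t=5/3 → T at (2/3,5); v=(-1,-3)
4. t=2/3 → L at (0,3); v=(1,-3)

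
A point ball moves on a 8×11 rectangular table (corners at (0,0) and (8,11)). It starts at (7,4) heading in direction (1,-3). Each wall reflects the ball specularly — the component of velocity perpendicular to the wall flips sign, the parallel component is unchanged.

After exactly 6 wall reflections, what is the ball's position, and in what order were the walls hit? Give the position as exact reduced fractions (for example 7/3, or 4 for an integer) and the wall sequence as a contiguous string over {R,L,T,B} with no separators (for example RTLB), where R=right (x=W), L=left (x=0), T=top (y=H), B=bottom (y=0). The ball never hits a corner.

1. t=1 → R at (8,1); v=(-1,-3)
2. t=1/3 → B at (23/3,0); v=(-1,3)
3. t=11/3 → T at (4,11); v=(-1,-3)
4. t=11/3 → B at (1/3,0); v=(-1,3)
5. t=1/3 → L at (0,1); v=(1,3)
6. t=10/3 → T at (10/3,11); v=(1,-3)

Final position: (10/3,11)
Wall sequence: RBTBLT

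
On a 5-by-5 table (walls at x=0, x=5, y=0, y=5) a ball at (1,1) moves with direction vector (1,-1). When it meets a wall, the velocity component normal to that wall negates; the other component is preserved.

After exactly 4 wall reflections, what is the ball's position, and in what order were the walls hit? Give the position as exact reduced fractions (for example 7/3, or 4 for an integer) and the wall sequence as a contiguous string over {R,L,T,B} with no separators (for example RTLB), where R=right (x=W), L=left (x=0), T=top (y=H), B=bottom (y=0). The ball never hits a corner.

Final position: (0,2)
Wall sequence: BRTL

1. t=1 → B at (2,0); v=(1,1)
2. t=3 → R at (5,3); v=(-1,1)
3. t=2 → T at (3,5); v=(-1,-1)
4. t=3 → L at (0,2); v=(1,-1)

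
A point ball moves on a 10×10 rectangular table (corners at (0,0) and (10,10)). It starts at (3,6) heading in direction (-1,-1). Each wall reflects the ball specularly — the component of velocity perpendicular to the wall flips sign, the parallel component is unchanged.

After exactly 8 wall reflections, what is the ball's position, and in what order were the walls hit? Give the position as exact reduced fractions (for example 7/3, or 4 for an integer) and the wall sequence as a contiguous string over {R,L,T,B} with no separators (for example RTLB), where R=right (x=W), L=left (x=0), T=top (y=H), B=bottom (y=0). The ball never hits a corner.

Final position: (7,10)
Wall sequence: LBRTLBRT

1. t=3 → L at (0,3); v=(1,-1)
2. t=3 → B at (3,0); v=(1,1)
3. t=7 → R at (10,7); v=(-1,1)
4. t=3 → T at (7,10); v=(-1,-1)
5. t=7 → L at (0,3); v=(1,-1)
6. t=3 → B at (3,0); v=(1,1)
7. t=7 → R at (10,7); v=(-1,1)
8. t=3 → T at (7,10); v=(-1,-1)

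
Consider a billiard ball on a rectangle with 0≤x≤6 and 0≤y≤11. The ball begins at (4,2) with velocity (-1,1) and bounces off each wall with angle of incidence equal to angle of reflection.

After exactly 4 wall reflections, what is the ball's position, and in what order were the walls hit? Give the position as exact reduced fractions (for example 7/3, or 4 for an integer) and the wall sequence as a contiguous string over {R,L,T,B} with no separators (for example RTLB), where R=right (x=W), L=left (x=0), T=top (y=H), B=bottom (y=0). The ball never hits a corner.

1. t=4 → L at (0,6); v=(1,1)
2. t=5 → T at (5,11); v=(1,-1)
3. t=1 → R at (6,10); v=(-1,-1)
4. t=6 → L at (0,4); v=(1,-1)

Final position: (0,4)
Wall sequence: LTRL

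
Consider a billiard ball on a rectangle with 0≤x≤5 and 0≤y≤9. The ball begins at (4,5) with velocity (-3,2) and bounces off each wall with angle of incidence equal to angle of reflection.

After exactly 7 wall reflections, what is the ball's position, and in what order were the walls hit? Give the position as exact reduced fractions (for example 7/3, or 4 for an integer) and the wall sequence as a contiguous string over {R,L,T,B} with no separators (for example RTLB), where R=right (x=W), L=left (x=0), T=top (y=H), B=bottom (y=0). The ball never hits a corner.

1. t=4/3 → L at (0,23/3); v=(3,2)
2. t=2/3 → T at (2,9); v=(3,-2)
3. t=1 → R at (5,7); v=(-3,-2)
4. t=5/3 → L at (0,11/3); v=(3,-2)
5. t=5/3 → R at (5,1/3); v=(-3,-2)
6. t=1/6 → B at (9/2,0); v=(-3,2)
7. t=3/2 → L at (0,3); v=(3,2)

Final position: (0,3)
Wall sequence: LTRLRBL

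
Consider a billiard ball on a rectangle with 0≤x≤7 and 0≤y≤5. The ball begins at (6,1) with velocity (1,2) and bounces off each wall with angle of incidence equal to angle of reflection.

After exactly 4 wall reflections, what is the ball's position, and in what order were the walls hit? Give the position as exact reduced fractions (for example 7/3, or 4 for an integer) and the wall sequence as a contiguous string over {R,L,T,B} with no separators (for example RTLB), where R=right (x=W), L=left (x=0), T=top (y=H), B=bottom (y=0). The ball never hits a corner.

1. t=1 → R at (7,3); v=(-1,2)
2. t=1 → T at (6,5); v=(-1,-2)
3. t=5/2 → B at (7/2,0); v=(-1,2)
4. t=5/2 → T at (1,5); v=(-1,-2)

Final position: (1,5)
Wall sequence: RTBT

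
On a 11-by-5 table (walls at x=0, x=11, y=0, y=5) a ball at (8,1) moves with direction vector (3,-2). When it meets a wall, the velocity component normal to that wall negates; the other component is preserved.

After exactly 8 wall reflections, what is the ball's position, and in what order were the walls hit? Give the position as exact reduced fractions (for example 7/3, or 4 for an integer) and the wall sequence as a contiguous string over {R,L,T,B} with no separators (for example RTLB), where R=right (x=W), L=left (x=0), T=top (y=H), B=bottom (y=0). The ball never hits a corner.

Final position: (9/2,0)
Wall sequence: BRTLBTRB

1. t=1/2 → B at (19/2,0); v=(3,2)
2. t=1/2 → R at (11,1); v=(-3,2)
3. t=2 → T at (5,5); v=(-3,-2)
4. t=5/3 → L at (0,5/3); v=(3,-2)
5. t=5/6 → B at (5/2,0); v=(3,2)
6. t=5/2 → T at (10,5); v=(3,-2)
7. t=1/3 → R at (11,13/3); v=(-3,-2)
8. t=13/6 → B at (9/2,0); v=(-3,2)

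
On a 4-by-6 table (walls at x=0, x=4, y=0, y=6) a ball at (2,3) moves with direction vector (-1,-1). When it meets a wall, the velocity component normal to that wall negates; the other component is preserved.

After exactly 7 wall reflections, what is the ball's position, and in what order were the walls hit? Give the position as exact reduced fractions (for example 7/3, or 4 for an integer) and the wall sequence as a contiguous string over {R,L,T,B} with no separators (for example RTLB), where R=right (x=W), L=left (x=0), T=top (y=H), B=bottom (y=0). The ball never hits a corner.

Final position: (3,0)
Wall sequence: LBRTLRB

1. t=2 → L at (0,1); v=(1,-1)
2. t=1 → B at (1,0); v=(1,1)
3. t=3 → R at (4,3); v=(-1,1)
4. t=3 → T at (1,6); v=(-1,-1)
5. t=1 → L at (0,5); v=(1,-1)
6. t=4 → R at (4,1); v=(-1,-1)
7. t=1 → B at (3,0); v=(-1,1)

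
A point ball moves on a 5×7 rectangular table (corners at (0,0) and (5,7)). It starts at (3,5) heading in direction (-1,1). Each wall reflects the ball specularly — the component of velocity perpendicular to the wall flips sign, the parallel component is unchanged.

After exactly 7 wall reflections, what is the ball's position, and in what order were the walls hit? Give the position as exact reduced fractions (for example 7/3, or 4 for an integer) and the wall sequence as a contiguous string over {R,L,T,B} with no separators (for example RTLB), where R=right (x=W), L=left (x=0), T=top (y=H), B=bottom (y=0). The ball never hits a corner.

1. t=2 → T at (1,7); v=(-1,-1)
2. t=1 → L at (0,6); v=(1,-1)
3. t=5 → R at (5,1); v=(-1,-1)
4. t=1 → B at (4,0); v=(-1,1)
5. t=4 → L at (0,4); v=(1,1)
6. t=3 → T at (3,7); v=(1,-1)
7. t=2 → R at (5,5); v=(-1,-1)

Final position: (5,5)
Wall sequence: TLRBLTR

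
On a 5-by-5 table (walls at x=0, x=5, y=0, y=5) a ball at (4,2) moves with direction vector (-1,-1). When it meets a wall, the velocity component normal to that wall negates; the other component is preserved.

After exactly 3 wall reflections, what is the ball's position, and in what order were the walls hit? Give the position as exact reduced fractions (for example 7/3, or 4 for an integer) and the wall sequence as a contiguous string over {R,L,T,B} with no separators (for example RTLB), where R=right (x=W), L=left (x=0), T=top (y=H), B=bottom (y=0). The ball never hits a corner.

Final position: (3,5)
Wall sequence: BLT

1. t=2 → B at (2,0); v=(-1,1)
2. t=2 → L at (0,2); v=(1,1)
3. t=3 → T at (3,5); v=(1,-1)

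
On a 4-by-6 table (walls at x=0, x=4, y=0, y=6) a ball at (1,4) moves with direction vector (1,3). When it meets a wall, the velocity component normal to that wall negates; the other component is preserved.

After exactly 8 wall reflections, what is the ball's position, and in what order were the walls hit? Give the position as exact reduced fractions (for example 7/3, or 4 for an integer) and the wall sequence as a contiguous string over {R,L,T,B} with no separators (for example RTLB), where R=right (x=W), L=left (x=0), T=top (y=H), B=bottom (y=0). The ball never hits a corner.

Final position: (11/3,0)
Wall sequence: TBRTBLTB

1. t=2/3 → T at (5/3,6); v=(1,-3)
2. t=2 → B at (11/3,0); v=(1,3)
3. t=1/3 → R at (4,1); v=(-1,3)
4. t=5/3 → T at (7/3,6); v=(-1,-3)
5. t=2 → B at (1/3,0); v=(-1,3)
6. t=1/3 → L at (0,1); v=(1,3)
7. t=5/3 → T at (5/3,6); v=(1,-3)
8. t=2 → B at (11/3,0); v=(1,3)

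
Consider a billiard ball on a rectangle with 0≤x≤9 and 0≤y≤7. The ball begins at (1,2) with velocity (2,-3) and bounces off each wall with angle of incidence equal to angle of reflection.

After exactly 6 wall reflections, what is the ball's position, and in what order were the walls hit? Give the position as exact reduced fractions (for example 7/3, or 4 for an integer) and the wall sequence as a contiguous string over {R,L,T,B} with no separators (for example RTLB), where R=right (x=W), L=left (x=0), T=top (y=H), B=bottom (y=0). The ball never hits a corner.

Final position: (0,9/2)
Wall sequence: BTRBTL

1. t=2/3 → B at (7/3,0); v=(2,3)
2. t=7/3 → T at (7,7); v=(2,-3)
3. t=1 → R at (9,4); v=(-2,-3)
4. t=4/3 → B at (19/3,0); v=(-2,3)
5. t=7/3 → T at (5/3,7); v=(-2,-3)
6. t=5/6 → L at (0,9/2); v=(2,-3)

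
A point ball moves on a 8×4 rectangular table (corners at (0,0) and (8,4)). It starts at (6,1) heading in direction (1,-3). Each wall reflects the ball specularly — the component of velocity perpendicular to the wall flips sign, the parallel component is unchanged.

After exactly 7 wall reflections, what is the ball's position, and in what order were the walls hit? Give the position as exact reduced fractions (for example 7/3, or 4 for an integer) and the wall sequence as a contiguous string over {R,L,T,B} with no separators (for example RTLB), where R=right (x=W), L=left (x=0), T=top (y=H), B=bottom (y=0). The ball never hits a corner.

1. t=1/3 → B at (19/3,0); v=(1,3)
2. t=4/3 → T at (23/3,4); v=(1,-3)
3. t=1/3 → R at (8,3); v=(-1,-3)
4. t=1 → B at (7,0); v=(-1,3)
5. t=4/3 → T at (17/3,4); v=(-1,-3)
6. t=4/3 → B at (13/3,0); v=(-1,3)
7. t=4/3 → T at (3,4); v=(-1,-3)

Final position: (3,4)
Wall sequence: BTRBTBT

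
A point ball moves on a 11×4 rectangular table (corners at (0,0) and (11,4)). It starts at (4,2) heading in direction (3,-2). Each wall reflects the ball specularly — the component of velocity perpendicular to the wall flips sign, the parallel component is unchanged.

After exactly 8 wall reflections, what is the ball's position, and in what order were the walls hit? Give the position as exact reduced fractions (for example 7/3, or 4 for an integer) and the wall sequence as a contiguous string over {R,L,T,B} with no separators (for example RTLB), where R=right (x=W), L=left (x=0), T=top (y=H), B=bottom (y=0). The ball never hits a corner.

Final position: (11,4/3)
Wall sequence: BRTBLTBR

1. t=1 → B at (7,0); v=(3,2)
2. t=4/3 → R at (11,8/3); v=(-3,2)
3. t=2/3 → T at (9,4); v=(-3,-2)
4. t=2 → B at (3,0); v=(-3,2)
5. t=1 → L at (0,2); v=(3,2)
6. t=1 → T at (3,4); v=(3,-2)
7. t=2 → B at (9,0); v=(3,2)
8. t=2/3 → R at (11,4/3); v=(-3,2)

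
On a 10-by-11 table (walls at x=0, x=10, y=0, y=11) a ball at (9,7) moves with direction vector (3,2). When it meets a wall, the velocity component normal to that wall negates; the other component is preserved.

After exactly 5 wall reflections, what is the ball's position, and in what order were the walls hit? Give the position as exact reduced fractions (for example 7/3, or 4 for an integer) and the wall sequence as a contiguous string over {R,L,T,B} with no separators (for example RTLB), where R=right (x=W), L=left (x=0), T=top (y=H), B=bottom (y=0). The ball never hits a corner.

1. t=1/3 → R at (10,23/3); v=(-3,2)
2. t=5/3 → T at (5,11); v=(-3,-2)
3. t=5/3 → L at (0,23/3); v=(3,-2)
4. t=10/3 → R at (10,1); v=(-3,-2)
5. t=1/2 → B at (17/2,0); v=(-3,2)

Final position: (17/2,0)
Wall sequence: RTLRB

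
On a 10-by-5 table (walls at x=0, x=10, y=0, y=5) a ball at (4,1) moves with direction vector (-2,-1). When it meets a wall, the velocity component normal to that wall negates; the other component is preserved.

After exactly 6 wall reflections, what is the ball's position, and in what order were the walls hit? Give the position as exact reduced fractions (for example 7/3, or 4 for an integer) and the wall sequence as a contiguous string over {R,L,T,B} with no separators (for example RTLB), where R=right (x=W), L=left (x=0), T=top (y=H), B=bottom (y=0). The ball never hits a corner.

1. t=1 → B at (2,0); v=(-2,1)
2. t=1 → L at (0,1); v=(2,1)
3. t=4 → T at (8,5); v=(2,-1)
4. t=1 → R at (10,4); v=(-2,-1)
5. t=4 → B at (2,0); v=(-2,1)
6. t=1 → L at (0,1); v=(2,1)

Final position: (0,1)
Wall sequence: BLTRBL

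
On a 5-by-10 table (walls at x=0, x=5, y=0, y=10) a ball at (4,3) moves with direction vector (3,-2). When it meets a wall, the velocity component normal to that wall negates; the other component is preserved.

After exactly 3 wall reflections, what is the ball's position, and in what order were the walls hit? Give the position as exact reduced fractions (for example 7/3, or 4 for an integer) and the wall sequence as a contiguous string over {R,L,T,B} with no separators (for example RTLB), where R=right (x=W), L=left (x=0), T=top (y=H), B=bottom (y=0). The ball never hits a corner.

1. t=1/3 → R at (5,7/3); v=(-3,-2)
2. t=7/6 → B at (3/2,0); v=(-3,2)
3. t=1/2 → L at (0,1); v=(3,2)

Final position: (0,1)
Wall sequence: RBL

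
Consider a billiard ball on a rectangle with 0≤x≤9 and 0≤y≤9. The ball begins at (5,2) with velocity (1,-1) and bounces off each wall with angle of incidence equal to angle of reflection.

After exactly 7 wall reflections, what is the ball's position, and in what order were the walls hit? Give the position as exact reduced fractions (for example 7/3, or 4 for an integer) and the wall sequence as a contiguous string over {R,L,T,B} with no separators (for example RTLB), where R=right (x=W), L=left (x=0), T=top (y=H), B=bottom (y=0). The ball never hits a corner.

1. t=2 → B at (7,0); v=(1,1)
2. t=2 → R at (9,2); v=(-1,1)
3. t=7 → T at (2,9); v=(-1,-1)
4. t=2 → L at (0,7); v=(1,-1)
5. t=7 → B at (7,0); v=(1,1)
6. t=2 → R at (9,2); v=(-1,1)
7. t=7 → T at (2,9); v=(-1,-1)

Final position: (2,9)
Wall sequence: BRTLBRT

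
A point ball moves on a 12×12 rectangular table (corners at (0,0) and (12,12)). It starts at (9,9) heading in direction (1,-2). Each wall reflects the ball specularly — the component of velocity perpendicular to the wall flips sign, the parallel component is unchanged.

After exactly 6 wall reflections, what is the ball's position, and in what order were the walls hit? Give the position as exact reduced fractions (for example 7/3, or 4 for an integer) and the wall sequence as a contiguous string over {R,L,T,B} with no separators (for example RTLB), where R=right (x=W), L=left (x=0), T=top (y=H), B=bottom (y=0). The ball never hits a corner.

Final position: (15/2,12)
Wall sequence: RBTLBT

1. t=3 → R at (12,3); v=(-1,-2)
2. t=3/2 → B at (21/2,0); v=(-1,2)
3. t=6 → T at (9/2,12); v=(-1,-2)
4. t=9/2 → L at (0,3); v=(1,-2)
5. t=3/2 → B at (3/2,0); v=(1,2)
6. t=6 → T at (15/2,12); v=(1,-2)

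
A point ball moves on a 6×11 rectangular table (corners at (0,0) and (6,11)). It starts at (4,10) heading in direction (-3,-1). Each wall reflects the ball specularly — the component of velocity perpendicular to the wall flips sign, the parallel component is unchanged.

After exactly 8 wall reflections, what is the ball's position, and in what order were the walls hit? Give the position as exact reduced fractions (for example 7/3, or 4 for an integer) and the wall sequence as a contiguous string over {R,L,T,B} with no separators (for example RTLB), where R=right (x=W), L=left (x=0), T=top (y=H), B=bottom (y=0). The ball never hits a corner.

Final position: (0,10/3)
Wall sequence: LRLRLBRL

1. t=4/3 → L at (0,26/3); v=(3,-1)
2. t=2 → R at (6,20/3); v=(-3,-1)
3. t=2 → L at (0,14/3); v=(3,-1)
4. t=2 → R at (6,8/3); v=(-3,-1)
5. t=2 → L at (0,2/3); v=(3,-1)
6. t=2/3 → B at (2,0); v=(3,1)
7. t=4/3 → R at (6,4/3); v=(-3,1)
8. t=2 → L at (0,10/3); v=(3,1)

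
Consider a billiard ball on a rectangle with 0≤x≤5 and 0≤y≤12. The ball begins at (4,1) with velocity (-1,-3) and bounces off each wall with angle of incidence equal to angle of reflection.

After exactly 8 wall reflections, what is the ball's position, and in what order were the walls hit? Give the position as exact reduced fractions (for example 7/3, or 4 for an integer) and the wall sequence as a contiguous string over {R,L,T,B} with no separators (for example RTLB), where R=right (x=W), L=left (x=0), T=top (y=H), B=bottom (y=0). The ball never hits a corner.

Final position: (7/3,0)
Wall sequence: BLTBRTLB

1. t=1/3 → B at (11/3,0); v=(-1,3)
2. t=11/3 → L at (0,11); v=(1,3)
3. t=1/3 → T at (1/3,12); v=(1,-3)
4. t=4 → B at (13/3,0); v=(1,3)
5. t=2/3 → R at (5,2); v=(-1,3)
6. t=10/3 → T at (5/3,12); v=(-1,-3)
7. t=5/3 → L at (0,7); v=(1,-3)
8. t=7/3 → B at (7/3,0); v=(1,3)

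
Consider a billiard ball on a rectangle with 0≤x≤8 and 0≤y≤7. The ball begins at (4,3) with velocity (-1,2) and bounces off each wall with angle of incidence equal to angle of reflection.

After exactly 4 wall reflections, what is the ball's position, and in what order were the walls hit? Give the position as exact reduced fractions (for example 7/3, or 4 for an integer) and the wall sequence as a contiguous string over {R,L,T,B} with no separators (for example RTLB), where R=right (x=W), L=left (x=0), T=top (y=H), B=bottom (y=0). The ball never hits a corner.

Final position: (5,7)
Wall sequence: TLBT

1. t=2 → T at (2,7); v=(-1,-2)
2. t=2 → L at (0,3); v=(1,-2)
3. t=3/2 → B at (3/2,0); v=(1,2)
4. t=7/2 → T at (5,7); v=(1,-2)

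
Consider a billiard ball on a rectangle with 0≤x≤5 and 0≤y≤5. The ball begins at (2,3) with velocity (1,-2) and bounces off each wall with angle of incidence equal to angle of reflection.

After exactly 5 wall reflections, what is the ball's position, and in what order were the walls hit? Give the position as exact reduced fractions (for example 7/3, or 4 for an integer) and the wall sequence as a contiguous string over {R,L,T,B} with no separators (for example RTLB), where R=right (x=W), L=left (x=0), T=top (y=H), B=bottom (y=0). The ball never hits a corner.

Final position: (0,3)
Wall sequence: BRTBL

1. t=3/2 → B at (7/2,0); v=(1,2)
2. t=3/2 → R at (5,3); v=(-1,2)
3. t=1 → T at (4,5); v=(-1,-2)
4. t=5/2 → B at (3/2,0); v=(-1,2)
5. t=3/2 → L at (0,3); v=(1,2)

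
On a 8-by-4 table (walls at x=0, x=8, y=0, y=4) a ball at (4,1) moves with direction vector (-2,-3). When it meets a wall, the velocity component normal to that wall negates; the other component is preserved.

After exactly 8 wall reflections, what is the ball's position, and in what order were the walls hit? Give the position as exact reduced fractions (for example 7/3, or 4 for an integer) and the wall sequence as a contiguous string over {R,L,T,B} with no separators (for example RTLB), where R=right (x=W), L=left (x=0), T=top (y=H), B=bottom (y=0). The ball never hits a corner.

Final position: (6,4)
Wall sequence: BTLBTBRT

1. t=1/3 → B at (10/3,0); v=(-2,3)
2. t=4/3 → T at (2/3,4); v=(-2,-3)
3. t=1/3 → L at (0,3); v=(2,-3)
4. t=1 → B at (2,0); v=(2,3)
5. t=4/3 → T at (14/3,4); v=(2,-3)
6. t=4/3 → B at (22/3,0); v=(2,3)
7. t=1/3 → R at (8,1); v=(-2,3)
8. t=1 → T at (6,4); v=(-2,-3)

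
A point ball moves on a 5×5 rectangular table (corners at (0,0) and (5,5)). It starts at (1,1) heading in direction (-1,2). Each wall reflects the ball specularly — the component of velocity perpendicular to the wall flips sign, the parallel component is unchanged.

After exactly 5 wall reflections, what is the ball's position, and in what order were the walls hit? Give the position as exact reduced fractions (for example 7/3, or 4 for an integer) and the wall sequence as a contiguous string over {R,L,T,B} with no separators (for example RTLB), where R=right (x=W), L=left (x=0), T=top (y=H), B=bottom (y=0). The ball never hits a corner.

1. t=1 → L at (0,3); v=(1,2)
2. t=1 → T at (1,5); v=(1,-2)
3. t=5/2 → B at (7/2,0); v=(1,2)
4. t=3/2 → R at (5,3); v=(-1,2)
5. t=1 → T at (4,5); v=(-1,-2)

Final position: (4,5)
Wall sequence: LTBRT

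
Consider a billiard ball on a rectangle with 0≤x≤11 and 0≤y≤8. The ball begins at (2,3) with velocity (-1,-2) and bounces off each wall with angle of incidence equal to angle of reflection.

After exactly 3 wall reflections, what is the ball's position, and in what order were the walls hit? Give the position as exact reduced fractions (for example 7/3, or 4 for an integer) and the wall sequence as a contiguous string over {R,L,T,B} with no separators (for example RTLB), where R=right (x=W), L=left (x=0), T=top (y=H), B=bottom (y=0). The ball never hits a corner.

Final position: (7/2,8)
Wall sequence: BLT

1. t=3/2 → B at (1/2,0); v=(-1,2)
2. t=1/2 → L at (0,1); v=(1,2)
3. t=7/2 → T at (7/2,8); v=(1,-2)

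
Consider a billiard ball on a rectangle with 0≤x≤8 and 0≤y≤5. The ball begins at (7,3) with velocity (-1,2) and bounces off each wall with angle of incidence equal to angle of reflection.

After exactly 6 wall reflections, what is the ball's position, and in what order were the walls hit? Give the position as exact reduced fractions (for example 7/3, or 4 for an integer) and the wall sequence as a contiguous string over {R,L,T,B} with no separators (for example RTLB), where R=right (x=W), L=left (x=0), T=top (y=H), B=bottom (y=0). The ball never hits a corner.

Final position: (4,5)
Wall sequence: TBTLBT

1. t=1 → T at (6,5); v=(-1,-2)
2. t=5/2 → B at (7/2,0); v=(-1,2)
3. t=5/2 → T at (1,5); v=(-1,-2)
4. t=1 → L at (0,3); v=(1,-2)
5. t=3/2 → B at (3/2,0); v=(1,2)
6. t=5/2 → T at (4,5); v=(1,-2)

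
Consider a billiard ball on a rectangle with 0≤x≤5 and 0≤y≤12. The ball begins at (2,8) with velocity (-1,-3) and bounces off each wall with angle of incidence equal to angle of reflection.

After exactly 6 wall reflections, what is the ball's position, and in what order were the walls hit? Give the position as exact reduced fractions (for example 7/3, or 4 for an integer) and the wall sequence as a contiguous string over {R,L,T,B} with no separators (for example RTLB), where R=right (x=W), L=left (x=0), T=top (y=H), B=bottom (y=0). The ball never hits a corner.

1. t=2 → L at (0,2); v=(1,-3)
2. t=2/3 → B at (2/3,0); v=(1,3)
3. t=4 → T at (14/3,12); v=(1,-3)
4. t=1/3 → R at (5,11); v=(-1,-3)
5. t=11/3 → B at (4/3,0); v=(-1,3)
6. t=4/3 → L at (0,4); v=(1,3)

Final position: (0,4)
Wall sequence: LBTRBL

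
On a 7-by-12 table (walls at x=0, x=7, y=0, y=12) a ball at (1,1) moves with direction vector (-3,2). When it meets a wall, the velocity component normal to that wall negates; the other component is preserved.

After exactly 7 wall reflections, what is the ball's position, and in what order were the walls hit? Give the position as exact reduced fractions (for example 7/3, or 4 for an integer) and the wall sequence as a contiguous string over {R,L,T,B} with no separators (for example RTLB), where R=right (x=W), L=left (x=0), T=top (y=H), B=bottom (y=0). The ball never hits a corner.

Final position: (11/2,0)
Wall sequence: LRLTRLB

1. t=1/3 → L at (0,5/3); v=(3,2)
2. t=7/3 → R at (7,19/3); v=(-3,2)
3. t=7/3 → L at (0,11); v=(3,2)
4. t=1/2 → T at (3/2,12); v=(3,-2)
5. t=11/6 → R at (7,25/3); v=(-3,-2)
6. t=7/3 → L at (0,11/3); v=(3,-2)
7. t=11/6 → B at (11/2,0); v=(3,2)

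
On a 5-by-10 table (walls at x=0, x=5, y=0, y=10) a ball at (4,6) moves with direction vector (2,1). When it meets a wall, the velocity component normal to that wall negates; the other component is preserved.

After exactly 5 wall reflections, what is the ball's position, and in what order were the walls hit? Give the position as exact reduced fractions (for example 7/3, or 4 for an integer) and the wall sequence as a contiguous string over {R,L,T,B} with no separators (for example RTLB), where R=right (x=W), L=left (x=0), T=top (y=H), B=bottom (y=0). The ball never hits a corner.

Final position: (0,6)
Wall sequence: RLTRL

1. t=1/2 → R at (5,13/2); v=(-2,1)
2. t=5/2 → L at (0,9); v=(2,1)
3. t=1 → T at (2,10); v=(2,-1)
4. t=3/2 → R at (5,17/2); v=(-2,-1)
5. t=5/2 → L at (0,6); v=(2,-1)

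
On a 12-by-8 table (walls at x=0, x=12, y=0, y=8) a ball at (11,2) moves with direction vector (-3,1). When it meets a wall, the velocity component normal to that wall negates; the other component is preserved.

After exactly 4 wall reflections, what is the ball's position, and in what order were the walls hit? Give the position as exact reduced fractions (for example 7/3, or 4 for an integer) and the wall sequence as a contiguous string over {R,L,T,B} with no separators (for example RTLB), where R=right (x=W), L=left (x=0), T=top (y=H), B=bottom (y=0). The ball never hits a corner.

1. t=11/3 → L at (0,17/3); v=(3,1)
2. t=7/3 → T at (7,8); v=(3,-1)
3. t=5/3 → R at (12,19/3); v=(-3,-1)
4. t=4 → L at (0,7/3); v=(3,-1)

Final position: (0,7/3)
Wall sequence: LTRL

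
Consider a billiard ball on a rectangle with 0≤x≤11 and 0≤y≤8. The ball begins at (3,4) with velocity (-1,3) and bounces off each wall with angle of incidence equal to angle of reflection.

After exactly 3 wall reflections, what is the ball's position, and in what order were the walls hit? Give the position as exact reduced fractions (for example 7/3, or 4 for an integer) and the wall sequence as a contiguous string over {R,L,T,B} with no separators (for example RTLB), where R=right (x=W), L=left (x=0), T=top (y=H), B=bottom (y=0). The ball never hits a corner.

1. t=4/3 → T at (5/3,8); v=(-1,-3)
2. t=5/3 → L at (0,3); v=(1,-3)
3. t=1 → B at (1,0); v=(1,3)

Final position: (1,0)
Wall sequence: TLB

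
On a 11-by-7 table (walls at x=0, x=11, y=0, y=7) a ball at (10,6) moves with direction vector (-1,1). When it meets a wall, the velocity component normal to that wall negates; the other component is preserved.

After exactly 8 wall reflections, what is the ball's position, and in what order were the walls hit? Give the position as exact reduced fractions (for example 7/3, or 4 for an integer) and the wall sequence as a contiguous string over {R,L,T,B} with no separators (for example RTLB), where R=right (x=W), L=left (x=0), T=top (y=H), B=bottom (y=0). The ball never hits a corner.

Final position: (0,4)
Wall sequence: TBLTRBTL

1. t=1 → T at (9,7); v=(-1,-1)
2. t=7 → B at (2,0); v=(-1,1)
3. t=2 → L at (0,2); v=(1,1)
4. t=5 → T at (5,7); v=(1,-1)
5. t=6 → R at (11,1); v=(-1,-1)
6. t=1 → B at (10,0); v=(-1,1)
7. t=7 → T at (3,7); v=(-1,-1)
8. t=3 → L at (0,4); v=(1,-1)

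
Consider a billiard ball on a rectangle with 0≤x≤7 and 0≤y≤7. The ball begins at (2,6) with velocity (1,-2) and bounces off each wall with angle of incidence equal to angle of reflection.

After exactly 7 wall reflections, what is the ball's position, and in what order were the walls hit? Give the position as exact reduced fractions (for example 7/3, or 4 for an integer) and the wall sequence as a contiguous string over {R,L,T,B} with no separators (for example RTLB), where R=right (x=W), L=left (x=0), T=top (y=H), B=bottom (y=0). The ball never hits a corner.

Final position: (5,0)
Wall sequence: BRTBLTB

1. t=3 → B at (5,0); v=(1,2)
2. t=2 → R at (7,4); v=(-1,2)
3. t=3/2 → T at (11/2,7); v=(-1,-2)
4. t=7/2 → B at (2,0); v=(-1,2)
5. t=2 → L at (0,4); v=(1,2)
6. t=3/2 → T at (3/2,7); v=(1,-2)
7. t=7/2 → B at (5,0); v=(1,2)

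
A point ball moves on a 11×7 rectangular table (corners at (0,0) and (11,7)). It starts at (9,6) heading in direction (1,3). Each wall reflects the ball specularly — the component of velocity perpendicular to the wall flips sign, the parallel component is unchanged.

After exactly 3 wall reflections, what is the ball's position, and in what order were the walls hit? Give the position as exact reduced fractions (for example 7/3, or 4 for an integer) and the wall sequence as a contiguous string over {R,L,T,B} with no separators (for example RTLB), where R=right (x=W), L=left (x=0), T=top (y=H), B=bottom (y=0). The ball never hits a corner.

1. t=1/3 → T at (28/3,7); v=(1,-3)
2. t=5/3 → R at (11,2); v=(-1,-3)
3. t=2/3 → B at (31/3,0); v=(-1,3)

Final position: (31/3,0)
Wall sequence: TRB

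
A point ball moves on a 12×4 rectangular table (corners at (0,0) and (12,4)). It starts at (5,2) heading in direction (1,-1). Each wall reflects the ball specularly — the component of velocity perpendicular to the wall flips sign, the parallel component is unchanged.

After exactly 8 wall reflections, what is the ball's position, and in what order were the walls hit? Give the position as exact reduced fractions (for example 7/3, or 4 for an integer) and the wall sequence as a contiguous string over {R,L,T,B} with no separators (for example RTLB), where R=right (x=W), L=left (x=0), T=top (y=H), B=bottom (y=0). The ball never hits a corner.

Final position: (3,4)
Wall sequence: BTRBTBLT

1. t=2 → B at (7,0); v=(1,1)
2. t=4 → T at (11,4); v=(1,-1)
3. t=1 → R at (12,3); v=(-1,-1)
4. t=3 → B at (9,0); v=(-1,1)
5. t=4 → T at (5,4); v=(-1,-1)
6. t=4 → B at (1,0); v=(-1,1)
7. t=1 → L at (0,1); v=(1,1)
8. t=3 → T at (3,4); v=(1,-1)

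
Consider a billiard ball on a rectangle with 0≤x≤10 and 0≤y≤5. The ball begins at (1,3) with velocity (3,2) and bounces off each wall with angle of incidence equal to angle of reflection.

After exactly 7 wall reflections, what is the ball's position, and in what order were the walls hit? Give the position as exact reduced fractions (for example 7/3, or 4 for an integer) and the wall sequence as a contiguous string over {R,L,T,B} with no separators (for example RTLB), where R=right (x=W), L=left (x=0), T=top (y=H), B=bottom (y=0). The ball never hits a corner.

1. t=1 → T at (4,5); v=(3,-2)
2. t=2 → R at (10,1); v=(-3,-2)
3. t=1/2 → B at (17/2,0); v=(-3,2)
4. t=5/2 → T at (1,5); v=(-3,-2)
5. t=1/3 → L at (0,13/3); v=(3,-2)
6. t=13/6 → B at (13/2,0); v=(3,2)
7. t=7/6 → R at (10,7/3); v=(-3,2)

Final position: (10,7/3)
Wall sequence: TRBTLBR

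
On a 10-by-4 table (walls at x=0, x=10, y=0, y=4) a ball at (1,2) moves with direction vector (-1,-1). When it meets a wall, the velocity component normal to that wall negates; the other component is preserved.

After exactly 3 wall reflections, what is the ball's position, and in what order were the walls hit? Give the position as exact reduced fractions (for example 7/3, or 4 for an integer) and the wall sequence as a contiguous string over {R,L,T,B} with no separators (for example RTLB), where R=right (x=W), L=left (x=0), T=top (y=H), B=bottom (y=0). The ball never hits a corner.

1. t=1 → L at (0,1); v=(1,-1)
2. t=1 → B at (1,0); v=(1,1)
3. t=4 → T at (5,4); v=(1,-1)

Final position: (5,4)
Wall sequence: LBT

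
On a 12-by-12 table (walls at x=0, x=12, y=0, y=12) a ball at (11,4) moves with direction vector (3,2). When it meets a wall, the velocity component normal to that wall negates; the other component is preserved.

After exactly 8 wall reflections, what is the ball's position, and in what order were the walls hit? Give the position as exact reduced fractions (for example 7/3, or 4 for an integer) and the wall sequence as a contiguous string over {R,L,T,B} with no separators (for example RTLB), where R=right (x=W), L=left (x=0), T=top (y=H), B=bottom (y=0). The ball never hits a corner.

1. t=1/3 → R at (12,14/3); v=(-3,2)
2. t=11/3 → T at (1,12); v=(-3,-2)
3. t=1/3 → L at (0,34/3); v=(3,-2)
4. t=4 → R at (12,10/3); v=(-3,-2)
5. t=5/3 → B at (7,0); v=(-3,2)
6. t=7/3 → L at (0,14/3); v=(3,2)
7. t=11/3 → T at (11,12); v=(3,-2)
8. t=1/3 → R at (12,34/3); v=(-3,-2)

Final position: (12,34/3)
Wall sequence: RTLRBLTR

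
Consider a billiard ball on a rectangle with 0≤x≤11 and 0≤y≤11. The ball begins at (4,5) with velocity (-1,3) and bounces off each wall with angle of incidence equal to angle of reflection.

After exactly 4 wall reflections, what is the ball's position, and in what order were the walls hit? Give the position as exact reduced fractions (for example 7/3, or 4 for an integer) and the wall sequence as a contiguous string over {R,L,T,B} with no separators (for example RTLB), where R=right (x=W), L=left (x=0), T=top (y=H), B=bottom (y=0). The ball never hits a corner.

1. t=2 → T at (2,11); v=(-1,-3)
2. t=2 → L at (0,5); v=(1,-3)
3. t=5/3 → B at (5/3,0); v=(1,3)
4. t=11/3 → T at (16/3,11); v=(1,-3)

Final position: (16/3,11)
Wall sequence: TLBT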